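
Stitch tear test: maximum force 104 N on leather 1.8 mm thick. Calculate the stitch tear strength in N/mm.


Stitch tear strength = force / thickness
STS = 104 / 1.8 = 57.8 N/mm


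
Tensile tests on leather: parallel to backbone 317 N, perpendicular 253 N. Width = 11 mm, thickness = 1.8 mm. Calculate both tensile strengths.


Parallel = 16.01 N/mm^2
Perpendicular = 12.78 N/mm^2

Area = 11 x 1.8 = 19.8 mm^2
TS (parallel) = 317 / 19.8 = 16.01 N/mm^2
TS (perpendicular) = 253 / 19.8 = 12.78 N/mm^2


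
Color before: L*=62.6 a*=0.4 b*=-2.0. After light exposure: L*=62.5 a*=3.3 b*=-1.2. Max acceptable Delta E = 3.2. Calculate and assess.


Delta E = 3.01
Passes: Yes

dL = -0.1, da = 2.9, db = 0.8
dE = sqrt((-0.1)^2 + (2.9)^2 + (0.8)^2) = 3.01
Max = 3.2
Passes: Yes


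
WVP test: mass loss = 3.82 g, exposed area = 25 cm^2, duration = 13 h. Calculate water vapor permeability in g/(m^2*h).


WVP = mass_loss / (area x time) x 10000
WVP = 3.82 / (25 x 13) x 10000
WVP = 3.82 / 325 x 10000 = 117.54 g/(m^2*h)


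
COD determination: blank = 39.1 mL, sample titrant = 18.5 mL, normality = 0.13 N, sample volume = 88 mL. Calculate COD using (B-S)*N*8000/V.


COD = (39.1 - 18.5) x 0.13 x 8000 / 88
COD = 20.6 x 0.13 x 8000 / 88
COD = 243.5 mg/L


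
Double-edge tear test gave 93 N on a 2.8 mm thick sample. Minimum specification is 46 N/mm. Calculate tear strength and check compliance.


Tear strength = 93 / 2.8 = 33.2 N/mm
Required minimum = 46 N/mm
Compliant: No


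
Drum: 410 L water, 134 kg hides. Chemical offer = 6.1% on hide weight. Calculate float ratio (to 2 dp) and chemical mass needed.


Float ratio = 3.06
Chemical needed = 8.174 kg

Float ratio = 410 / 134 = 3.06
Chemical = 134 x 6.1 / 100 = 8.174 kg


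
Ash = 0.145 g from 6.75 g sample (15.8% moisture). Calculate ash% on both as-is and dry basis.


As-is ash% = 0.145 / 6.75 x 100 = 2.15%
Dry mass = 6.75 x (100 - 15.8) / 100 = 5.6835 g
Dry-basis ash% = 0.145 / 5.6835 x 100 = 2.55%


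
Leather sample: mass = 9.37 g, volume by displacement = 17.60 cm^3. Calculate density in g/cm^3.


0.532 g/cm^3

Density = mass / volume
Density = 9.37 / 17.60 = 0.532 g/cm^3


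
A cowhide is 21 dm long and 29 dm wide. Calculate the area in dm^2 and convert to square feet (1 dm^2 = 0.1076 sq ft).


609 dm^2
65.53 sq ft


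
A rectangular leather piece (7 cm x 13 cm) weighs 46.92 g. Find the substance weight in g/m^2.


Area = 7 x 13 = 91 cm^2
SW = 46.92 / 91 x 10000 = 5156.0 g/m^2


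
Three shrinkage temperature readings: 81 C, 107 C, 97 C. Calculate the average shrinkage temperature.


95.0 C


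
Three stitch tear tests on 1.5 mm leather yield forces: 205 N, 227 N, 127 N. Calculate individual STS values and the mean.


STS1 = 205 / 1.5 = 136.7 N/mm
STS2 = 227 / 1.5 = 151.3 N/mm
STS3 = 127 / 1.5 = 84.7 N/mm
Mean = (136.7 + 151.3 + 84.7) / 3 = 124.2 N/mm


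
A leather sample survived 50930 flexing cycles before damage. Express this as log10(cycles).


log10(50930) = 4.71


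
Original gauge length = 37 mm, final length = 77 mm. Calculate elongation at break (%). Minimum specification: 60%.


Elongation = 108.1%
Meets spec: Yes


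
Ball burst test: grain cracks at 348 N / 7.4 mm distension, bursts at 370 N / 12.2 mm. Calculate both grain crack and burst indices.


Crack index = 47.0 N/mm
Burst index = 30.3 N/mm

Crack index = 348 / 7.4 = 47.0 N/mm
Burst index = 370 / 12.2 = 30.3 N/mm


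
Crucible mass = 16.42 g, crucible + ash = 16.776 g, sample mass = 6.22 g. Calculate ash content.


Ash mass = 0.356 g
Ash content = 5.72%


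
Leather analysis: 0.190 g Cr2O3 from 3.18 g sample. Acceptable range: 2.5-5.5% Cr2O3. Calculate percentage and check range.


Cr2O3% = 0.190 / 3.18 x 100 = 5.97%
Acceptable range: 2.5 to 5.5%
Within range: No


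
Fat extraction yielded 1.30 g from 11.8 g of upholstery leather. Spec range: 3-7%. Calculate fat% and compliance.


Fat content = 11.0%
Compliant: No


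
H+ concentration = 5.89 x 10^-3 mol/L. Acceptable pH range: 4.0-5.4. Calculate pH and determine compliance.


pH = -log10(5.89 x 10^-3) = 2.23
Range: 4.0 to 5.4
Compliant: No


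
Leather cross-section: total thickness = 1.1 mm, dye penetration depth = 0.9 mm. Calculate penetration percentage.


Penetration% = 0.9 / 1.1 x 100
Penetration = 81.8%


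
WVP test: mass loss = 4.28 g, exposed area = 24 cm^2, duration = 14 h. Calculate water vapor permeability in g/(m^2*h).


WVP = mass_loss / (area x time) x 10000
WVP = 4.28 / (24 x 14) x 10000
WVP = 4.28 / 336 x 10000 = 127.38 g/(m^2*h)


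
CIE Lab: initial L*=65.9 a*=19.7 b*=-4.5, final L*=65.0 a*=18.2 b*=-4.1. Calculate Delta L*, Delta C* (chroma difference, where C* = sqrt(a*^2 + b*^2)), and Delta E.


Delta L* = -0.9
Delta C* = -1.55
Delta E = 1.79


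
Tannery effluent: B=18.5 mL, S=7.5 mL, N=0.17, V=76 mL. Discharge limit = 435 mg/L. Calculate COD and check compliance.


COD = 196.8 mg/L
Compliant: Yes

COD = (18.5 - 7.5) x 0.17 x 8000 / 76 = 196.8 mg/L
Limit: 435 mg/L
Compliant: Yes


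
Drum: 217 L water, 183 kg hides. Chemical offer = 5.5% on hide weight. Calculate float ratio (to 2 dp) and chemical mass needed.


Float ratio = 1.19
Chemical needed = 10.065 kg

Float ratio = 217 / 183 = 1.19
Chemical = 183 x 5.5 / 100 = 10.065 kg


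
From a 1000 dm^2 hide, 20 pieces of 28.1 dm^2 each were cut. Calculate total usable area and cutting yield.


Total usable = 20 x 28.1 = 562.0 dm^2
Yield = 562.0 / 1000 x 100 = 56.2%


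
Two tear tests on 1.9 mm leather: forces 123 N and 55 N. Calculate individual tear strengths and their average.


Tear 1 = 64.7 N/mm
Tear 2 = 28.9 N/mm
Average = 46.8 N/mm


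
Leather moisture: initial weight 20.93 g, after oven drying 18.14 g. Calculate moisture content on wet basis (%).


Moisture = 20.93 - 18.14 = 2.79 g
MC = 2.79 / 20.93 x 100 = 13.3%


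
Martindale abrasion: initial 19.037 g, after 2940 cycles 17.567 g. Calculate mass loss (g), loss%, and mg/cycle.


Mass loss = 1.470 g
Loss = 7.72%
Rate = 0.500 mg/cycle

Loss = 19.037 - 17.567 = 1.470 g
Loss% = 1.470 / 19.037 x 100 = 7.72%
Rate = 1.470 / 2940 x 1000 = 0.500 mg/cycle


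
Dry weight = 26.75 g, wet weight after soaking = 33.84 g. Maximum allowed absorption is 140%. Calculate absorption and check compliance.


WA = (33.84 - 26.75) / 26.75 x 100 = 26.5%
Maximum allowed: 140%
Compliant: Yes


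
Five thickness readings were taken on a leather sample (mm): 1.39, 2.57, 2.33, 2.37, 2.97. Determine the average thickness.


Sum = 1.39 + 2.57 + 2.33 + 2.37 + 2.97 = 11.63
Average = 11.63 / 5 = 2.33 mm


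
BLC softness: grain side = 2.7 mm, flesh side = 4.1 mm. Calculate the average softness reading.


3.40 mm

Average = (2.7 + 4.1) / 2
Average = 3.40 mm


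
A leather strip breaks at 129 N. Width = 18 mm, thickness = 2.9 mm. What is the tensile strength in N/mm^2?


Cross-sectional area = 18 x 2.9 = 52.2 mm^2
Tensile strength = 129 / 52.2 = 2.47 N/mm^2


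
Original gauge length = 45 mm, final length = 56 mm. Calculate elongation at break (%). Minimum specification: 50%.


Extension = 56 - 45 = 11 mm
Elongation = 11 / 45 x 100 = 24.4%
Minimum required: 50%
Meets specification: No


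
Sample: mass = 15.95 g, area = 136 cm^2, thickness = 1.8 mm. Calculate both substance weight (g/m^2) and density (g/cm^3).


Substance weight = 1172.8 g/m^2
Density = 0.652 g/cm^3

SW = 15.95 / 136 x 10000 = 1172.8 g/m^2
Volume = 136 x 1.8 / 10 = 24.48 cm^3
Density = 15.95 / 24.48 = 0.652 g/cm^3


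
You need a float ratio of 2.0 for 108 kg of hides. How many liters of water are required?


216.0 L

Water = hide weight x target ratio
Water = 108 x 2.0 = 216.0 L


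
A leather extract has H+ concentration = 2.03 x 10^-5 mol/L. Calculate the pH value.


pH = 4.69

pH = -log10[H+]
pH = -log10(2.03 x 10^-5) = 4.69


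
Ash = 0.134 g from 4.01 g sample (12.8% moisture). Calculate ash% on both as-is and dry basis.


As-is ash% = 0.134 / 4.01 x 100 = 3.34%
Dry mass = 4.01 x (100 - 12.8) / 100 = 3.49672 g
Dry-basis ash% = 0.134 / 3.49672 x 100 = 3.83%


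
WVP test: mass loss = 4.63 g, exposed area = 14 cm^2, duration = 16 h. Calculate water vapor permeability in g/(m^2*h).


206.70 g/(m^2*h)


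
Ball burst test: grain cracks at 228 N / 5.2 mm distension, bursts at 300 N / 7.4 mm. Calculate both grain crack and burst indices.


Crack index = 43.8 N/mm
Burst index = 40.5 N/mm

Crack index = 228 / 5.2 = 43.8 N/mm
Burst index = 300 / 7.4 = 40.5 N/mm


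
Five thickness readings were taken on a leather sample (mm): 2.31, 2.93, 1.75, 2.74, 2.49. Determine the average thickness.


2.44 mm

Sum = 2.31 + 2.93 + 1.75 + 2.74 + 2.49 = 12.22
Average = 12.22 / 5 = 2.44 mm


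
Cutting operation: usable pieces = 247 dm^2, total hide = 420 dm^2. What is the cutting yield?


Yield = usable / total x 100
Yield = 247 / 420 x 100 = 58.8%


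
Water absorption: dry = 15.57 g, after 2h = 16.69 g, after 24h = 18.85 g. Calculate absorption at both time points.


WA (2h) = (16.69 - 15.57) / 15.57 x 100 = 7.2%
WA (24h) = (18.85 - 15.57) / 15.57 x 100 = 21.1%


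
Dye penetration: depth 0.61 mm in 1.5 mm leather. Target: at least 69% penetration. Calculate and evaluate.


Penetration = 0.61 / 1.5 x 100 = 40.7%
Target: 69%
Meets target: No


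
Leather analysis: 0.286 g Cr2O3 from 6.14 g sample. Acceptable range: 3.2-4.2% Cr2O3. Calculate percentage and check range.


Cr2O3% = 0.286 / 6.14 x 100 = 4.66%
Acceptable range: 3.2 to 4.2%
Within range: No


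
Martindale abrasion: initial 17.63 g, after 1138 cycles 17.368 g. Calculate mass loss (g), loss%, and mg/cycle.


Loss = 17.63 - 17.368 = 0.262 g
Loss% = 0.262 / 17.63 x 100 = 1.49%
Rate = 0.262 / 1138 x 1000 = 0.230 mg/cycle


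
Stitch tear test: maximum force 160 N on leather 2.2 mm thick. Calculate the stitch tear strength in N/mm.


72.7 N/mm

Stitch tear strength = force / thickness
STS = 160 / 2.2 = 72.7 N/mm


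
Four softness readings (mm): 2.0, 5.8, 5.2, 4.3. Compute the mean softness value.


4.33 mm

Sum = 2.0 + 5.8 + 5.2 + 4.3
Mean = 17.3 / 4 = 4.33 mm


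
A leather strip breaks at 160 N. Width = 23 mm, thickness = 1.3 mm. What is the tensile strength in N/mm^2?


Cross-sectional area = 23 x 1.3 = 29.9 mm^2
Tensile strength = 160 / 29.9 = 5.35 N/mm^2


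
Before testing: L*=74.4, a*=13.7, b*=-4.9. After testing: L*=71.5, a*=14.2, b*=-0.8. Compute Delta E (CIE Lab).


dL = 71.5 - 74.4 = -2.9
da = 14.2 - 13.7 = 0.5
db = -0.8 - (-4.9) = 4.1
dE = sqrt((-2.9)^2 + (0.5)^2 + (4.1)^2) = 5.05


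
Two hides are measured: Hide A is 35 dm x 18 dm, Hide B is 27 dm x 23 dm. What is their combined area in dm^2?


Hide A area = 35 x 18 = 630 dm^2
Hide B area = 27 x 23 = 621 dm^2
Total = 630 + 621 = 1251 dm^2


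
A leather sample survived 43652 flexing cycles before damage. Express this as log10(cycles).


log10(43652) = 4.64


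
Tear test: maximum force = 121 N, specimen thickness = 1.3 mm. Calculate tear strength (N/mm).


Tear strength = force / thickness
Tear = 121 / 1.3 = 93.1 N/mm


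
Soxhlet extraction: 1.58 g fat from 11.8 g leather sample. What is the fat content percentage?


13.4%

Fat content = 1.58 / 11.8 x 100
Fat = 13.4%


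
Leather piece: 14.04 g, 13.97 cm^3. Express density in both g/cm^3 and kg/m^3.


1.005 g/cm^3
1005 kg/m^3


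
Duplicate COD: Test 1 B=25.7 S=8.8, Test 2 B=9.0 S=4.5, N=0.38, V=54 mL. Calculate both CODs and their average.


COD1 = (25.7 - 8.8) x 0.38 x 8000 / 54 = 951.4 mg/L
COD2 = (9.0 - 4.5) x 0.38 x 8000 / 54 = 253.3 mg/L
Average = (951.4 + 253.3) / 2 = 602.4 mg/L


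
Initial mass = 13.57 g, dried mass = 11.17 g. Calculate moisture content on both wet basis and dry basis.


Moisture lost = 13.57 - 11.17 = 2.40 g
Wet basis MC = 2.40 / 13.57 x 100 = 17.7%
Dry basis MC = 2.40 / 11.17 x 100 = 21.5%


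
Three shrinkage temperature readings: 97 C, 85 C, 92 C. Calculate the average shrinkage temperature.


Average = (97 + 85 + 92) / 3
Average = 274 / 3 = 91.3 C


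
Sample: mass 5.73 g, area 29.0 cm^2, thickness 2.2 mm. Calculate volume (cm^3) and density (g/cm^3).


Thickness in cm = 2.2 / 10 = 0.22 cm
Volume = 29.0 x 0.22 = 6.380 cm^3
Density = 5.73 / 6.380 = 0.898 g/cm^3


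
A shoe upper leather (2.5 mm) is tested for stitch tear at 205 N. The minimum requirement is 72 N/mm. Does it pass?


STS = 82.0 N/mm
Passes: Yes

STS = 205 / 2.5 = 82.0 N/mm
Minimum required: 72 N/mm
Passes: Yes


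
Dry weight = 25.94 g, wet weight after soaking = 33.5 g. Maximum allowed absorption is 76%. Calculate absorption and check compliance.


WA = (33.5 - 25.94) / 25.94 x 100 = 29.1%
Maximum allowed: 76%
Compliant: Yes


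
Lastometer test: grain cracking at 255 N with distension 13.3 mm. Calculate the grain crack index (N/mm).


Grain crack index = force / distension
Index = 255 / 13.3 = 19.2 N/mm


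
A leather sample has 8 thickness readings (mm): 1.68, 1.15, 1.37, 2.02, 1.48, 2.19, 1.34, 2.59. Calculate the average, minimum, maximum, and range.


Sum = 13.82
Average = 13.82 / 8 = 1.73 mm
Minimum = 1.15 mm
Maximum = 2.59 mm
Range = 2.59 - 1.15 = 1.44 mm


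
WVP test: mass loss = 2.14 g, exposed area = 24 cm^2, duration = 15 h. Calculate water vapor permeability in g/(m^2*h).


59.44 g/(m^2*h)

WVP = mass_loss / (area x time) x 10000
WVP = 2.14 / (24 x 15) x 10000
WVP = 2.14 / 360 x 10000 = 59.44 g/(m^2*h)


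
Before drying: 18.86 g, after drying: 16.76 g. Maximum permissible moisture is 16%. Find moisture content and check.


Moisture content = 11.1%
Acceptable: Yes

MC = (18.86 - 16.76) / 18.86 x 100 = 11.1%
Maximum: 16%
Acceptable: Yes


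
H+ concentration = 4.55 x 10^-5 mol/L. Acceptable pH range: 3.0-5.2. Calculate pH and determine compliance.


pH = -log10(4.55 x 10^-5) = 4.34
Range: 3.0 to 5.2
Compliant: Yes


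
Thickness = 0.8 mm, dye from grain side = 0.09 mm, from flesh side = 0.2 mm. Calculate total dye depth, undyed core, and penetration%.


Total dyed = 0.29 mm
Undyed core = 0.51 mm
Penetration = 36.3%

Total dyed = 0.09 + 0.2 = 0.29 mm
Undyed core = 0.8 - 0.29 = 0.51 mm
Penetration = 0.29 / 0.8 x 100 = 36.3%


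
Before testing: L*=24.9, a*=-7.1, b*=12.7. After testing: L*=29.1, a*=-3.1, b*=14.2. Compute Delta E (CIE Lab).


dL = 29.1 - 24.9 = 4.2
da = -3.1 - (-7.1) = 4.0
db = 14.2 - 12.7 = 1.5
dE = sqrt((4.2)^2 + (4.0)^2 + (1.5)^2) = 5.99


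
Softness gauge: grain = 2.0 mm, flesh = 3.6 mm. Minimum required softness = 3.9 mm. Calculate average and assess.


Average softness = 2.80 mm
Meets requirement: No

Average = (2.0 + 3.6) / 2 = 2.80 mm
Minimum = 3.9 mm
Meets requirement: No


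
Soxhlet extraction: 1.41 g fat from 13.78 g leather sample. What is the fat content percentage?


10.2%

Fat content = 1.41 / 13.78 x 100
Fat = 10.2%


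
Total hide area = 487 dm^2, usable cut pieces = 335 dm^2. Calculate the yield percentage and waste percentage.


Yield = 68.8%
Waste = 31.2%

Yield = 335 / 487 x 100 = 68.8%
Waste = 487 - 335 = 152 dm^2
Waste% = 100 - 68.8 = 31.2%


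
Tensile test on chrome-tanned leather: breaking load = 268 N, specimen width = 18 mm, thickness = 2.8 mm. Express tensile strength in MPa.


Cross-section = 18 x 2.8 = 50.4 mm^2
TS = 268 / 50.4 = 5.32 MPa
(1 N/mm^2 = 1 MPa)


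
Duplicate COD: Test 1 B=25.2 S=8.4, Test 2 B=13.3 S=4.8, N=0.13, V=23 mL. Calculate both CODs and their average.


COD1 = 759.7 mg/L
COD2 = 384.3 mg/L
Average = 572.0 mg/L

COD1 = (25.2 - 8.4) x 0.13 x 8000 / 23 = 759.7 mg/L
COD2 = (13.3 - 4.8) x 0.13 x 8000 / 23 = 384.3 mg/L
Average = (759.7 + 384.3) / 2 = 572.0 mg/L


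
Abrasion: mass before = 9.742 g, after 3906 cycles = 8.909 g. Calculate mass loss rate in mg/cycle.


0.213 mg/cycle

Mass loss = 9.742 - 8.909 = 0.833 g
Rate = 0.833 / 3906 x 1000 = 0.213 mg/cycle


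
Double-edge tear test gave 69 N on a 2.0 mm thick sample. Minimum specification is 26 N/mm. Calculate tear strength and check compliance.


Tear strength = 69 / 2.0 = 34.5 N/mm
Required minimum = 26 N/mm
Compliant: Yes


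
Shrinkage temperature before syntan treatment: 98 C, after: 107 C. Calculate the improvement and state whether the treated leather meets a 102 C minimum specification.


Improvement = 107 - 98 = 9 C
Spec check: 107 C >= 102 C? Yes


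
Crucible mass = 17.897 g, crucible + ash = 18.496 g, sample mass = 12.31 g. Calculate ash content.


Ash mass = 18.496 - 17.897 = 0.599 g
Ash% = 0.599 / 12.31 x 100 = 4.87%


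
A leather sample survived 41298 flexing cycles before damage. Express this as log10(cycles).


4.62

log10(41298) = 4.62


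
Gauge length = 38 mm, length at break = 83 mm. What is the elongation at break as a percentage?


118.4%

Extension = 83 - 38 = 45 mm
Elongation = 45 / 38 x 100 = 118.4%


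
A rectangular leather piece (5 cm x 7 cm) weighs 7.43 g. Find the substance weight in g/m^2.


2122.9 g/m^2

Area = 5 x 7 = 35 cm^2
SW = 7.43 / 35 x 10000 = 2122.9 g/m^2


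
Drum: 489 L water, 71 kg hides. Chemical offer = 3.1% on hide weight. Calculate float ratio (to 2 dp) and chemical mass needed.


Float ratio = 489 / 71 = 6.89
Chemical = 71 x 3.1 / 100 = 2.201 kg


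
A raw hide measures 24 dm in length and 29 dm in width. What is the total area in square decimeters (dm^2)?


696 dm^2


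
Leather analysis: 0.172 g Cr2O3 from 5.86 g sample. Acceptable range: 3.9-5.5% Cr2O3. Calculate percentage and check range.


Cr2O3% = 0.172 / 5.86 x 100 = 2.94%
Acceptable range: 3.9 to 5.5%
Within range: No


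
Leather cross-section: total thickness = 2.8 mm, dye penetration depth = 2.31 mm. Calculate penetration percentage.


82.5%

Penetration% = 2.31 / 2.8 x 100
Penetration = 82.5%


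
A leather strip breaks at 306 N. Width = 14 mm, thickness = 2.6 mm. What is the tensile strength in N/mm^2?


8.41 N/mm^2

Cross-sectional area = 14 x 2.6 = 36.4 mm^2
Tensile strength = 306 / 36.4 = 8.41 N/mm^2


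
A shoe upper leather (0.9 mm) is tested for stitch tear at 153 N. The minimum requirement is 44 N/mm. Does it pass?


STS = 153 / 0.9 = 170.0 N/mm
Minimum required: 44 N/mm
Passes: Yes


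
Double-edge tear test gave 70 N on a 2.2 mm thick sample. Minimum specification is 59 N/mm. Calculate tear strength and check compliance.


Tear strength = 31.8 N/mm
Compliant: No


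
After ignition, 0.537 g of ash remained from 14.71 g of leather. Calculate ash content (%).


3.65%


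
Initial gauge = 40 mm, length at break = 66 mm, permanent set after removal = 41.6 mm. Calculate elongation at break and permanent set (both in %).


Elongation at break = 65.0%
Permanent set = 4.0%

Elongation at break = (66 - 40) / 40 x 100 = 65.0%
Permanent set = (41.6 - 40) / 40 x 100 = 4.0%


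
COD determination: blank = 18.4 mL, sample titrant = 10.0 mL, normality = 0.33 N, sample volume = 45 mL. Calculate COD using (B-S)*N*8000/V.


492.8 mg/L

COD = (18.4 - 10.0) x 0.33 x 8000 / 45
COD = 8.4 x 0.33 x 8000 / 45
COD = 492.8 mg/L


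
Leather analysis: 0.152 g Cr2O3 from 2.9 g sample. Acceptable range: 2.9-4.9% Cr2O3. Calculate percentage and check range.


Cr2O3 = 5.24%
Within range: No

Cr2O3% = 0.152 / 2.9 x 100 = 5.24%
Acceptable range: 2.9 to 4.9%
Within range: No


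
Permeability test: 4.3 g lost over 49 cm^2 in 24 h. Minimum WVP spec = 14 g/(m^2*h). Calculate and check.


WVP = 36.56 g/(m^2*h)
Meets specification: Yes

WVP = 4.3 / (49 x 24) x 10000 = 36.56 g/(m^2*h)
Minimum: 14 g/(m^2*h)
Meets spec: Yes


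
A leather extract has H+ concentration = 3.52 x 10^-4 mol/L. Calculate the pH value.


pH = -log10[H+]
pH = -log10(3.52 x 10^-4) = 3.45


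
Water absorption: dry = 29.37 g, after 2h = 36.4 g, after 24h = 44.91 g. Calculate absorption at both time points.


WA (2h) = (36.4 - 29.37) / 29.37 x 100 = 23.9%
WA (24h) = (44.91 - 29.37) / 29.37 x 100 = 52.9%


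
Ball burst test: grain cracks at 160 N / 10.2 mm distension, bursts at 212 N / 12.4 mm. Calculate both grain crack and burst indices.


Crack index = 15.7 N/mm
Burst index = 17.1 N/mm


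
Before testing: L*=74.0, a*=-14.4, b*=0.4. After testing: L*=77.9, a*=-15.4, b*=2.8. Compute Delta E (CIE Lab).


Delta E = 4.69


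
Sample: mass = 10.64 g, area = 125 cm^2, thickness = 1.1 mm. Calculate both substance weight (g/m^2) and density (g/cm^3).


Substance weight = 851.2 g/m^2
Density = 0.774 g/cm^3


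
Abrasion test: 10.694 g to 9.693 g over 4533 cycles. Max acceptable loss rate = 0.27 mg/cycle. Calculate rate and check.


Loss = 10.694 - 9.693 = 1.001 g
Rate = 1.001 g / 4533 cycles x 1000 = 0.221 mg/cycle
Max = 0.27 mg/cycle
Passes: Yes


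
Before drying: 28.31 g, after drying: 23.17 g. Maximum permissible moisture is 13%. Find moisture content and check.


Moisture content = 18.2%
Acceptable: No

MC = (28.31 - 23.17) / 28.31 x 100 = 18.2%
Maximum: 13%
Acceptable: No


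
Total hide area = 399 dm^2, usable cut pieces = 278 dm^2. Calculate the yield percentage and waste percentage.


Yield = 278 / 399 x 100 = 69.7%
Waste = 399 - 278 = 121 dm^2
Waste% = 100 - 69.7 = 30.3%


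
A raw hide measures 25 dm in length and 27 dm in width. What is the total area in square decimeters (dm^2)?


Area = length x width
Area = 25 x 27 = 675 dm^2


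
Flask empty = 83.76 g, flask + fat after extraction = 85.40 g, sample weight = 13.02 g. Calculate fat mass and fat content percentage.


Fat mass = 1.64 g
Fat content = 12.6%


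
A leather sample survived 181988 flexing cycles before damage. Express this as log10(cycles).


log10(181988) = 5.26


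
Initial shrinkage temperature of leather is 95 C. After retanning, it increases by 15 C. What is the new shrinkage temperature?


New Ts = 95 + 15 = 110 C


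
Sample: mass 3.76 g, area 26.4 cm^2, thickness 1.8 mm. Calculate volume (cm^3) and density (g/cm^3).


Volume = 4.752 cm^3
Density = 0.791 g/cm^3

Thickness in cm = 1.8 / 10 = 0.18 cm
Volume = 26.4 x 0.18 = 4.752 cm^3
Density = 3.76 / 4.752 = 0.791 g/cm^3


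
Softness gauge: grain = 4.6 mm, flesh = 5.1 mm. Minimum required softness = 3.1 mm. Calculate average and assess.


Average = (4.6 + 5.1) / 2 = 4.85 mm
Minimum = 3.1 mm
Meets requirement: Yes


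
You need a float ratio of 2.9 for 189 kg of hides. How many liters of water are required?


548.1 L


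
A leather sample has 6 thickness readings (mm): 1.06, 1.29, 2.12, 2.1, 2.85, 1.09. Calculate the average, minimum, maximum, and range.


Average = 1.75 mm
Min = 1.06 mm
Max = 2.85 mm
Range = 1.79 mm

Sum = 10.51
Average = 10.51 / 6 = 1.75 mm
Minimum = 1.06 mm
Maximum = 2.85 mm
Range = 2.85 - 1.06 = 1.79 mm


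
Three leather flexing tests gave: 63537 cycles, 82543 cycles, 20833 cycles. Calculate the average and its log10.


Average = (63537 + 82543 + 20833) / 3 = 55638 cycles
log10(55638) = 4.75


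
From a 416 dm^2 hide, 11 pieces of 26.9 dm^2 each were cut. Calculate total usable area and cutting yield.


Usable area = 295.9 dm^2
Yield = 71.1%

Total usable = 11 x 26.9 = 295.9 dm^2
Yield = 295.9 / 416 x 100 = 71.1%


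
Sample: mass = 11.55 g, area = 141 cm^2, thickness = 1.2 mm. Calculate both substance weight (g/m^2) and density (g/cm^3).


SW = 11.55 / 141 x 10000 = 819.1 g/m^2
Volume = 141 x 1.2 / 10 = 16.92 cm^3
Density = 11.55 / 16.92 = 0.683 g/cm^3


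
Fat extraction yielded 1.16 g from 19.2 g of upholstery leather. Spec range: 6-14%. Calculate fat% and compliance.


Fat content = 6.0%
Compliant: Yes

Fat% = 1.16 / 19.2 x 100 = 6.0%
Spec range: 6-14%
Compliant: Yes


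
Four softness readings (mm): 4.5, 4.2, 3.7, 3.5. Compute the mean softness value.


3.98 mm


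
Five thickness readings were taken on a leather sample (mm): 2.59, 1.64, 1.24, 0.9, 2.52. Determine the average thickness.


Sum = 2.59 + 1.64 + 1.24 + 0.9 + 2.52 = 8.89
Average = 8.89 / 5 = 1.78 mm


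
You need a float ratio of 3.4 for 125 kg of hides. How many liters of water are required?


425.0 L

Water = hide weight x target ratio
Water = 125 x 3.4 = 425.0 L


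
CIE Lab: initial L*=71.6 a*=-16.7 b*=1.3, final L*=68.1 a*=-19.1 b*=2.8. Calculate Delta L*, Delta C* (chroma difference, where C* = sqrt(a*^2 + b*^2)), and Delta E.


Delta L* = 68.1 - 71.6 = -3.5
C1* = sqrt((-16.7)^2 + (1.3)^2) = 16.751
C2* = sqrt((-19.1)^2 + (2.8)^2) = 19.304
Delta C* = 19.304 - 16.751 = 2.55
Delta E = sqrt((-3.5)^2 + (-2.4)^2 + (1.5)^2) = 4.50


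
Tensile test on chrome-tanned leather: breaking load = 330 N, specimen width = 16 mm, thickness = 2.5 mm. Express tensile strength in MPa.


Cross-section = 16 x 2.5 = 40.0 mm^2
TS = 330 / 40.0 = 8.25 MPa
(1 N/mm^2 = 1 MPa)


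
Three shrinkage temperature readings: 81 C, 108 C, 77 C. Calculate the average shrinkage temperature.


Average = (81 + 108 + 77) / 3
Average = 266 / 3 = 88.7 C


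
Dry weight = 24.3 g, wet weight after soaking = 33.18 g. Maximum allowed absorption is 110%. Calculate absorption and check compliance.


Absorption = 36.5%
Compliant: Yes

WA = (33.18 - 24.3) / 24.3 x 100 = 36.5%
Maximum allowed: 110%
Compliant: Yes


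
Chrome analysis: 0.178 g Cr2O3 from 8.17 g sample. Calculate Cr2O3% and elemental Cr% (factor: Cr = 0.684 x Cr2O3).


Cr2O3% = 0.178 / 8.17 x 100 = 2.18%
Cr% = 2.18 x 0.684 = 1.49%


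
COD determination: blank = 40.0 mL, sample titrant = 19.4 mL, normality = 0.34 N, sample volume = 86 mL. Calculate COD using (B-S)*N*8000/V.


651.5 mg/L


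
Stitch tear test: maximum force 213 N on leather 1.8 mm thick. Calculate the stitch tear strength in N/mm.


118.3 N/mm


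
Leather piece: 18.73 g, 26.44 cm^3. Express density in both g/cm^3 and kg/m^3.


0.708 g/cm^3
708 kg/m^3

Density = 18.73 / 26.44 = 0.708 g/cm^3
Convert: 0.708 x 1000 = 708 kg/m^3


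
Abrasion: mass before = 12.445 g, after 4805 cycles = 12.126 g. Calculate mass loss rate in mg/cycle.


Mass loss = 12.445 - 12.126 = 0.319 g
Rate = 0.319 / 4805 x 1000 = 0.066 mg/cycle


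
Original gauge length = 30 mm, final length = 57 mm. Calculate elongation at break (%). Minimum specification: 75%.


Elongation = 90.0%
Meets spec: Yes


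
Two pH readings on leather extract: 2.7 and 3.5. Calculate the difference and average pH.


Difference = 0.8
Average pH = 3.10

Difference = |2.7 - 3.5| = 0.8
Average = (2.7 + 3.5) / 2 = 3.10


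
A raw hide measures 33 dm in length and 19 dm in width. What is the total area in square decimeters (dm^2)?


Area = length x width
Area = 33 x 19 = 627 dm^2


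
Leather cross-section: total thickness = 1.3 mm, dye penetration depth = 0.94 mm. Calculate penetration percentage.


Penetration% = 0.94 / 1.3 x 100
Penetration = 72.3%


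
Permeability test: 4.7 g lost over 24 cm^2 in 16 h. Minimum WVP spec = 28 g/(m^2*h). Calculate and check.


WVP = 122.40 g/(m^2*h)
Meets specification: Yes


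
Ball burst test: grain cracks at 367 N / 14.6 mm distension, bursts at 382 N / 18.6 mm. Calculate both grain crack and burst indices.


Crack index = 25.1 N/mm
Burst index = 20.5 N/mm


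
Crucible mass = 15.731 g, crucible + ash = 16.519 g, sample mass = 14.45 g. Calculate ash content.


Ash mass = 16.519 - 15.731 = 0.788 g
Ash% = 0.788 / 14.45 x 100 = 5.45%


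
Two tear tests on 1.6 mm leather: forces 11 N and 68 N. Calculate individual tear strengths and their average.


Tear 1 = 11 / 1.6 = 6.9 N/mm
Tear 2 = 68 / 1.6 = 42.5 N/mm
Average = (6.9 + 42.5) / 2 = 24.7 N/mm


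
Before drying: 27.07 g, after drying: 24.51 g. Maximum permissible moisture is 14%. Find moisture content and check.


Moisture content = 9.5%
Acceptable: Yes

MC = (27.07 - 24.51) / 27.07 x 100 = 9.5%
Maximum: 14%
Acceptable: Yes


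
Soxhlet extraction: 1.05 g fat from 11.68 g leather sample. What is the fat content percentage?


9.0%


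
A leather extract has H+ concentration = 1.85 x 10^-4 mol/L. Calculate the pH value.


pH = 3.73

pH = -log10[H+]
pH = -log10(1.85 x 10^-4) = 3.73


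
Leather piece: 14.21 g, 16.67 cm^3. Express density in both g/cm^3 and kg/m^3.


Density = 14.21 / 16.67 = 0.852 g/cm^3
Convert: 0.852 x 1000 = 852 kg/m^3


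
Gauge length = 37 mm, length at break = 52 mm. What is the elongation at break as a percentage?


40.5%


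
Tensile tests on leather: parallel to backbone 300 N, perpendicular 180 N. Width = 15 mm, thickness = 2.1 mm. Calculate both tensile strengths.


Area = 15 x 2.1 = 31.5 mm^2
TS (parallel) = 300 / 31.5 = 9.52 N/mm^2
TS (perpendicular) = 180 / 31.5 = 5.71 N/mm^2


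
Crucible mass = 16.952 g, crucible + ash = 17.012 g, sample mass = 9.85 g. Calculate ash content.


Ash mass = 0.060 g
Ash content = 0.61%

Ash mass = 17.012 - 16.952 = 0.060 g
Ash% = 0.060 / 9.85 x 100 = 0.61%


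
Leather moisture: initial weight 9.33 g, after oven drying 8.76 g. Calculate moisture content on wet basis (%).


6.1%


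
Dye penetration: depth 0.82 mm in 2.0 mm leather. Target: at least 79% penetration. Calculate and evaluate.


Penetration = 0.82 / 2.0 x 100 = 41.0%
Target: 79%
Meets target: No


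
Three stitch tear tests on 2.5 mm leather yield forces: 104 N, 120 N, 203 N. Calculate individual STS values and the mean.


STS1 = 41.6 N/mm
STS2 = 48.0 N/mm
STS3 = 81.2 N/mm
Mean = 56.9 N/mm

STS1 = 104 / 2.5 = 41.6 N/mm
STS2 = 120 / 2.5 = 48.0 N/mm
STS3 = 203 / 2.5 = 81.2 N/mm
Mean = (41.6 + 48.0 + 81.2) / 3 = 56.9 N/mm


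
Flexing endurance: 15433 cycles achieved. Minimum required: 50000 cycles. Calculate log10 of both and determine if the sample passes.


Achieved: log10 = 4.19
Required: log10 = 4.70
Passes: No

log10(15433) = 4.19
log10(50000) = 4.70
Passes: No


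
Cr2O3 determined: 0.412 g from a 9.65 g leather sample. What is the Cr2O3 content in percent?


4.27%

Cr2O3% = 0.412 / 9.65 x 100
Cr2O3% = 4.27%


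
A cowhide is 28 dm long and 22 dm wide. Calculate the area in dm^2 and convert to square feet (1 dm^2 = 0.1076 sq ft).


616 dm^2
66.28 sq ft

Area = 28 x 22 = 616 dm^2
Conversion: 616 x 0.1076 = 66.28 sq ft


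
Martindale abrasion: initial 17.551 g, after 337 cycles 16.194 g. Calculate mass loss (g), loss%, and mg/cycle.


Mass loss = 1.357 g
Loss = 7.73%
Rate = 4.027 mg/cycle

Loss = 17.551 - 16.194 = 1.357 g
Loss% = 1.357 / 17.551 x 100 = 7.73%
Rate = 1.357 / 337 x 1000 = 4.027 mg/cycle


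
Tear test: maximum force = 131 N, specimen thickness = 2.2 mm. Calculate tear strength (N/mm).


59.5 N/mm


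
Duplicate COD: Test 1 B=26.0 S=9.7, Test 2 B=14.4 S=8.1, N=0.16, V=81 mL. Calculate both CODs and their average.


COD1 = 257.6 mg/L
COD2 = 99.6 mg/L
Average = 178.6 mg/L


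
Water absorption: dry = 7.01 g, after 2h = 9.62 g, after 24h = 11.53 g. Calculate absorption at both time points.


WA (2h) = (9.62 - 7.01) / 7.01 x 100 = 37.2%
WA (24h) = (11.53 - 7.01) / 7.01 x 100 = 64.5%


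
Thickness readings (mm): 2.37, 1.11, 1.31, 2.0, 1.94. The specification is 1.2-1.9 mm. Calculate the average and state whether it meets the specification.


Average = 1.75 mm
Within specification: Yes


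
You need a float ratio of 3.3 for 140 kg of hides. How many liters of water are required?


462.0 L

Water = hide weight x target ratio
Water = 140 x 3.3 = 462.0 L


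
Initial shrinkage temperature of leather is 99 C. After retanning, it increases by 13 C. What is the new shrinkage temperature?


New Ts = 99 + 13 = 112 C


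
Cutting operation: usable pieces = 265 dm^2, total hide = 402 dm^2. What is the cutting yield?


Yield = usable / total x 100
Yield = 265 / 402 x 100 = 65.9%


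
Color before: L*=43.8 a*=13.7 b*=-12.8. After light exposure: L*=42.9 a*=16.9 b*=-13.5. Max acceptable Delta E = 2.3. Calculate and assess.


Delta E = 3.40
Passes: No

dL = -0.9, da = 3.2, db = -0.7
dE = sqrt((-0.9)^2 + (3.2)^2 + (-0.7)^2) = 3.40
Max = 2.3
Passes: No


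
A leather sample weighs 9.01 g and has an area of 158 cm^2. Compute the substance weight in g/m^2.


Substance weight = mass / area x 10000
SW = 9.01 / 158 x 10000
SW = 570.3 g/m^2


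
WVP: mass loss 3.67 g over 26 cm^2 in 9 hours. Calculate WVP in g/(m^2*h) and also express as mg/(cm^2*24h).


WVP = 156.84 g/(m^2*h)
Daily rate = 376.41 mg/(cm^2*24h)

WVP = 3.67 / (26 x 9) x 10000 = 156.84 g/(m^2*h)
Mass loss in mg = 3.67 x 1000 = 3670 mg
Per cm^2 per 24h in mg: 3670 x 24 / (26 x 9) = 88080 / 234 = 376.41 mg/(cm^2*24h)


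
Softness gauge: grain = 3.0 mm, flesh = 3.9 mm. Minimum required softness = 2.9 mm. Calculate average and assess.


Average softness = 3.45 mm
Meets requirement: Yes

Average = (3.0 + 3.9) / 2 = 3.45 mm
Minimum = 2.9 mm
Meets requirement: Yes


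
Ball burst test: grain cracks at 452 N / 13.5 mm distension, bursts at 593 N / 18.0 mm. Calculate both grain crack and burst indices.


Crack index = 452 / 13.5 = 33.5 N/mm
Burst index = 593 / 18.0 = 32.9 N/mm


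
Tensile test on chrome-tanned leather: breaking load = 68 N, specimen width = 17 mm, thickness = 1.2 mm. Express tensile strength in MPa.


3.33 MPa


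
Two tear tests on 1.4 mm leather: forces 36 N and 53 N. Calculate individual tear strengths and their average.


Tear 1 = 25.7 N/mm
Tear 2 = 37.9 N/mm
Average = 31.8 N/mm

Tear 1 = 36 / 1.4 = 25.7 N/mm
Tear 2 = 53 / 1.4 = 37.9 N/mm
Average = (25.7 + 37.9) / 2 = 31.8 N/mm


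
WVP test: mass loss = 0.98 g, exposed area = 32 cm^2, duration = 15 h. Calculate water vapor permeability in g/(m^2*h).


20.42 g/(m^2*h)

WVP = mass_loss / (area x time) x 10000
WVP = 0.98 / (32 x 15) x 10000
WVP = 0.98 / 480 x 10000 = 20.42 g/(m^2*h)


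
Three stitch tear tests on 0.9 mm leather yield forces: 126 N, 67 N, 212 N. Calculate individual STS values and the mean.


STS1 = 126 / 0.9 = 140.0 N/mm
STS2 = 67 / 0.9 = 74.4 N/mm
STS3 = 212 / 0.9 = 235.6 N/mm
Mean = (140.0 + 74.4 + 235.6) / 3 = 150.0 N/mm


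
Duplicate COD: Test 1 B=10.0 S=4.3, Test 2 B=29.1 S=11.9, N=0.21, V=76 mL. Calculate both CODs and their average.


COD1 = (10.0 - 4.3) x 0.21 x 8000 / 76 = 126.0 mg/L
COD2 = (29.1 - 11.9) x 0.21 x 8000 / 76 = 380.2 mg/L
Average = (126.0 + 380.2) / 2 = 253.1 mg/L


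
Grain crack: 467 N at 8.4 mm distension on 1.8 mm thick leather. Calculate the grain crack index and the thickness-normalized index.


Crack index = 55.6 N/mm
Normalized index = 30.9 N/mm per mm

Crack index = 467 / 8.4 = 55.6 N/mm
Normalized = 55.6 / 1.8 = 30.9 N/mm per mm


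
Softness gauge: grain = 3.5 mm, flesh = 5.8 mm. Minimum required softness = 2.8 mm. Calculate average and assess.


Average softness = 4.65 mm
Meets requirement: Yes

Average = (3.5 + 5.8) / 2 = 4.65 mm
Minimum = 2.8 mm
Meets requirement: Yes


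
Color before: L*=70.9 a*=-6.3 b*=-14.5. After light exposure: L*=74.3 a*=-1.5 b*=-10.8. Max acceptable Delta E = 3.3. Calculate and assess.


Delta E = 6.95
Passes: No


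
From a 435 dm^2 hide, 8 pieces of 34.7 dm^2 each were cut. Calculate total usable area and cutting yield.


Usable area = 277.6 dm^2
Yield = 63.8%


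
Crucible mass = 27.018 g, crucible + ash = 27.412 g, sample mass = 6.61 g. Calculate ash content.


Ash mass = 27.412 - 27.018 = 0.394 g
Ash% = 0.394 / 6.61 x 100 = 5.96%


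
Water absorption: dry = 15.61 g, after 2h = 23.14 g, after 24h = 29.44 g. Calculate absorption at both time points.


2h absorption = 48.2%
24h absorption = 88.6%


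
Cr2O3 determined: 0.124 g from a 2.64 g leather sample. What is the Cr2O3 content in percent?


Cr2O3% = 0.124 / 2.64 x 100
Cr2O3% = 4.70%


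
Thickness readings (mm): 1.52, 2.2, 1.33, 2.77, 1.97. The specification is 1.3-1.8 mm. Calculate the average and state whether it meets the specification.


Average = 1.96 mm
Within specification: No

Sum = 9.79
Average = 9.79 / 5 = 1.96 mm
Specification range: 1.3 to 1.8 mm
Within spec: No


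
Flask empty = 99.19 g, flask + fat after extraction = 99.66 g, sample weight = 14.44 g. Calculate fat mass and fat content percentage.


Fat mass = 99.66 - 99.19 = 0.47 g
Fat% = 0.47 / 14.44 x 100 = 3.3%


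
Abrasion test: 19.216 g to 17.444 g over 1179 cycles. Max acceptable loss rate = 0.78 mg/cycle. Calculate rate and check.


Rate = 1.503 mg/cycle
Passes: No


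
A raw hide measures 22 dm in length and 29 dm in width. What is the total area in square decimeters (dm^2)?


638 dm^2


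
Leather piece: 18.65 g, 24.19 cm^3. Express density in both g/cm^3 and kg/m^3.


Density = 18.65 / 24.19 = 0.771 g/cm^3
Convert: 0.771 x 1000 = 771 kg/m^3


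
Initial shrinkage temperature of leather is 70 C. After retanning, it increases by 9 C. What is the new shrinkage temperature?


79 C

New Ts = 70 + 9 = 79 C


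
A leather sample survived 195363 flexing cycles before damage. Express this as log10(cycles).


log10(195363) = 5.29


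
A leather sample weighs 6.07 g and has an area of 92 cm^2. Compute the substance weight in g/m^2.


Substance weight = mass / area x 10000
SW = 6.07 / 92 x 10000
SW = 659.8 g/m^2


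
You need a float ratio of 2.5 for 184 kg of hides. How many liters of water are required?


Water = hide weight x target ratio
Water = 184 x 2.5 = 460.0 L


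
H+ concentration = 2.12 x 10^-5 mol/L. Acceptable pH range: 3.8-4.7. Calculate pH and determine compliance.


pH = 4.67
Compliant: Yes


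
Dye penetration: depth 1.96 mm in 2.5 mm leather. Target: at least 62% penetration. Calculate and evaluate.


Penetration = 1.96 / 2.5 x 100 = 78.4%
Target: 62%
Meets target: Yes


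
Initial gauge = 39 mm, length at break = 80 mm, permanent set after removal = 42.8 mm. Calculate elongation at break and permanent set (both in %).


Elongation at break = (80 - 39) / 39 x 100 = 105.1%
Permanent set = (42.8 - 39) / 39 x 100 = 9.7%


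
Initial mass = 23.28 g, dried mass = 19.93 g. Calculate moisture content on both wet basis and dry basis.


Moisture lost = 23.28 - 19.93 = 3.35 g
Wet basis MC = 3.35 / 23.28 x 100 = 14.4%
Dry basis MC = 3.35 / 19.93 x 100 = 16.8%


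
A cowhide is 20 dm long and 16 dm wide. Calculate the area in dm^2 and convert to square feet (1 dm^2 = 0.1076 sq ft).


320 dm^2
34.43 sq ft


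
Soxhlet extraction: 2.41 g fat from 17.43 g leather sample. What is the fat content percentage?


Fat content = 2.41 / 17.43 x 100
Fat = 13.8%


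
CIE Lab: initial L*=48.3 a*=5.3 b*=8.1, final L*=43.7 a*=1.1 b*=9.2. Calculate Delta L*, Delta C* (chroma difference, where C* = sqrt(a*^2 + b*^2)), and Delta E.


Delta L* = -4.6
Delta C* = -0.41
Delta E = 6.33

Delta L* = 43.7 - 48.3 = -4.6
C1* = sqrt((5.3)^2 + (8.1)^2) = 9.680
C2* = sqrt((1.1)^2 + (9.2)^2) = 9.266
Delta C* = 9.266 - 9.680 = -0.41
Delta E = sqrt((-4.6)^2 + (-4.2)^2 + (1.1)^2) = 6.33


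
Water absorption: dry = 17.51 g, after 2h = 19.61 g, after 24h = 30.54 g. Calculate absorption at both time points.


2h absorption = 12.0%
24h absorption = 74.4%

WA (2h) = (19.61 - 17.51) / 17.51 x 100 = 12.0%
WA (24h) = (30.54 - 17.51) / 17.51 x 100 = 74.4%


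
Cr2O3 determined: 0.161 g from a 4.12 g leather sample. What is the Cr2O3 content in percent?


3.91%

Cr2O3% = 0.161 / 4.12 x 100
Cr2O3% = 3.91%


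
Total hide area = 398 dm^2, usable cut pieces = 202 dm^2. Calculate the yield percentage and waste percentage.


Yield = 202 / 398 x 100 = 50.8%
Waste = 398 - 202 = 196 dm^2
Waste% = 100 - 50.8 = 49.2%


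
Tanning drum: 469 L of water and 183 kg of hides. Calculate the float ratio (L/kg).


Float ratio = water / hide weight
Ratio = 469 / 183 = 2.6


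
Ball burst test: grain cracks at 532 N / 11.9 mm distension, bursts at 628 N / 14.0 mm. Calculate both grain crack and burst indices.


Crack index = 44.7 N/mm
Burst index = 44.9 N/mm
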